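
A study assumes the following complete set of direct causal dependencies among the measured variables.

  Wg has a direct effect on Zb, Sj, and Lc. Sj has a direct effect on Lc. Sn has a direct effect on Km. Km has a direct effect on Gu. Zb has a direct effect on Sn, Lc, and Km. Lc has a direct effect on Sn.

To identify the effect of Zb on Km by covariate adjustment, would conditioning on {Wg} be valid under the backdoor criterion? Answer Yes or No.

Yes

Backdoor paths from Zb to Km (paths whose first edge points into Zb):
  P1: Zb <- Wg -> Sj -> Lc -> Sn -> Km
  P2: Zb <- Wg -> Lc -> Sn -> Km
Condition 1 (no descendant of Zb in the set): holds — descendants of Zb are {Gu, Km, Lc, Sn}; none are in {Wg}.
Condition 2 (every backdoor path blocked by {Wg}):
  P1: blocked at fork node Wg ∈ conditioning set.
  P2: blocked at fork node Wg ∈ conditioning set.
{Wg} satisfies the backdoor criterion.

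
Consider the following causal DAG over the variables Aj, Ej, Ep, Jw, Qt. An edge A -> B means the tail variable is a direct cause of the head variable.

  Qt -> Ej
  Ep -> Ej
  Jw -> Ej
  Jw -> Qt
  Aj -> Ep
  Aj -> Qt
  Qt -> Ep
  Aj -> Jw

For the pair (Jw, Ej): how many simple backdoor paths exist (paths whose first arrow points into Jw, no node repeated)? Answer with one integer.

4

A backdoor path from Jw to Ej is any simple undirected path whose first edge points into Jw (i.e. leaves Jw via a parent).
Parents of Jw: {Aj}.
Enumerating:
  P1: Jw <- Aj -> Qt -> Ep -> Ej
  P2: Jw <- Aj -> Qt -> Ej
  P3: Jw <- Aj -> Ep <- Qt -> Ej
  P4: Jw <- Aj -> Ep -> Ej
That exhausts the simple backdoor paths. Count: 4.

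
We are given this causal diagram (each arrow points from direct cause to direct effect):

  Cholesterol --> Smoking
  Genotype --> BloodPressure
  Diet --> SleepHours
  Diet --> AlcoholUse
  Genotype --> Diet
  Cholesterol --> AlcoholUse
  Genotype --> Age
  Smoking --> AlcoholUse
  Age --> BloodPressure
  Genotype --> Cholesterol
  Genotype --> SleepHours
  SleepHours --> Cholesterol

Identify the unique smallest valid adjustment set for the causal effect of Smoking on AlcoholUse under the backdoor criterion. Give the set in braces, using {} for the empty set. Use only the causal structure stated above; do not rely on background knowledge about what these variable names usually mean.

{Cholesterol}

Variables eligible for adjustment (non-descendants of Smoking, excluding Smoking and AlcoholUse): {Age, BloodPressure, Cholesterol, Diet, Genotype, SleepHours}.
Backdoor paths from Smoking to AlcoholUse:
  P1: Smoking <- Cholesterol <- Genotype -> Diet -> AlcoholUse
  P2: Smoking <- Cholesterol <- Genotype -> SleepHours <- Diet -> AlcoholUse
  P3: Smoking <- Cholesterol <- SleepHours <- Genotype -> Diet -> AlcoholUse
  P4: Smoking <- Cholesterol <- SleepHours <- Diet -> AlcoholUse
  P5: Smoking <- Cholesterol -> AlcoholUse
The empty set is not sufficient: P1 (Smoking <- Cholesterol <- Genotype -> Diet -> AlcoholUse) has no collider blocking it and no conditioned non-collider, so it is open.
Try {Cholesterol}:
  P1: blocked at chain node Cholesterol ∈ conditioning set.
  P2: blocked at chain node Cholesterol ∈ conditioning set.
  P3: blocked at chain node Cholesterol ∈ conditioning set.
  P4: blocked at chain node Cholesterol ∈ conditioning set.
  P5: blocked at fork node Cholesterol ∈ conditioning set.
{Cholesterol} contains no descendant of Smoking and blocks every backdoor path.
No other singleton works — e.g. {Genotype} leaves P4 open — so {Cholesterol} is the unique smallest valid adjustment set.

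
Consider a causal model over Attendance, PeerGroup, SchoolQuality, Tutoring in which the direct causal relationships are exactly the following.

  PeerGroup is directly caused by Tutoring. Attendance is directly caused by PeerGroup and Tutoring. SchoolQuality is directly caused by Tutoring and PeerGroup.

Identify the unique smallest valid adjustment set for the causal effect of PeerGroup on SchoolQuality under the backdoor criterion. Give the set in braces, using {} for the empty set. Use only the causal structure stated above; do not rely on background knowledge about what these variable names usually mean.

Variables eligible for adjustment (non-descendants of PeerGroup, excluding PeerGroup and SchoolQuality): {Tutoring}.
Backdoor paths from PeerGroup to SchoolQuality:
  P1: PeerGroup <- Tutoring -> SchoolQuality
The empty set is not sufficient: P1 (PeerGroup <- Tutoring -> SchoolQuality) has no collider blocking it and no conditioned non-collider, so it is open.
Try {Tutoring}:
  P1: blocked at fork node Tutoring ∈ conditioning set.
{Tutoring} contains no descendant of PeerGroup and blocks every backdoor path.
{Tutoring} is the unique smallest valid adjustment set.

{Tutoring}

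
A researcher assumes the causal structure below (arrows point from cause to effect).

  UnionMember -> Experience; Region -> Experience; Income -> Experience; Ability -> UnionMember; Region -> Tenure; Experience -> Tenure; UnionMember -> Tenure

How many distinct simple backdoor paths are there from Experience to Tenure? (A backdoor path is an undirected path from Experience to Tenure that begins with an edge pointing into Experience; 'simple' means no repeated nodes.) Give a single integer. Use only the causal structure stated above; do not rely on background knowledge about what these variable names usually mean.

2

A backdoor path from Experience to Tenure is any simple undirected path whose first edge points into Experience (i.e. leaves Experience via a parent).
Parents of Experience: {Income, Region, UnionMember}.
Enumerating:
  P1: Experience <- Region -> Tenure
  P2: Experience <- UnionMember -> Tenure
That exhausts the simple backdoor paths. Count: 2.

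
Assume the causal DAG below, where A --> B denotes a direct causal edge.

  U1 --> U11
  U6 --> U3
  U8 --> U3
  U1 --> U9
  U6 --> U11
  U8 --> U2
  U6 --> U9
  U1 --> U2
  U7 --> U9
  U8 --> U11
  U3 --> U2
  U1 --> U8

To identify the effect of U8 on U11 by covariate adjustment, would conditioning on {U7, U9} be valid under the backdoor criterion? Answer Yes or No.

No

Backdoor paths from U8 to U11 (paths whose first edge points into U8):
  P1: U8 <- U1 -> U9 <- U6 -> U11
  P2: U8 <- U1 -> U11
  P3: U8 <- U1 -> U2 <- U3 <- U6 -> U11
Condition 1 (no descendant of U8 in the set): holds — descendants of U8 are {U11, U2, U3}; none are in {U7, U9}.
Condition 2 (every backdoor path blocked by {U7, U9}):
  P1: open — collider(s) U9 are conditioned on (or have a conditioned descendant) and no non-collider on the path is in the set.
  P2: open — no interior node is in the conditioning set.
  P3: blocked at collider U2 (neither it nor any descendant is in the conditioning set).
{U7, U9} does not satisfy the backdoor criterion.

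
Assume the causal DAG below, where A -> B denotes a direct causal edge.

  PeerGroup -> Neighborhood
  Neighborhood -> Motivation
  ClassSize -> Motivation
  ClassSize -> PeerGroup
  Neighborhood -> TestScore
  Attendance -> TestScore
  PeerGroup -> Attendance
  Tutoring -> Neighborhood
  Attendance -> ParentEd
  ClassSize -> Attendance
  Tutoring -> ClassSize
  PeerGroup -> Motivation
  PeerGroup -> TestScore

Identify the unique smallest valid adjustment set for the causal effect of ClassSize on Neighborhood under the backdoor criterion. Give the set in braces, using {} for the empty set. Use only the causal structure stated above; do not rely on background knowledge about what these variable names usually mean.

{Tutoring}

Variables eligible for adjustment (non-descendants of ClassSize, excluding ClassSize and Neighborhood): {Tutoring}.
Backdoor paths from ClassSize to Neighborhood:
  P1: ClassSize <- Tutoring -> Neighborhood
The empty set is not sufficient: P1 (ClassSize <- Tutoring -> Neighborhood) has no collider blocking it and no conditioned non-collider, so it is open.
Try {Tutoring}:
  P1: blocked at fork node Tutoring ∈ conditioning set.
{Tutoring} contains no descendant of ClassSize and blocks every backdoor path.
{Tutoring} is the unique smallest valid adjustment set.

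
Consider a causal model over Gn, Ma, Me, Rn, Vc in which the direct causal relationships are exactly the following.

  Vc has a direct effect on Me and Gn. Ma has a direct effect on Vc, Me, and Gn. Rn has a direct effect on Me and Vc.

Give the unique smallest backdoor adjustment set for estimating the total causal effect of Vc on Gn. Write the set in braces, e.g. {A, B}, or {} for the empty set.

Variables eligible for adjustment (non-descendants of Vc, excluding Vc and Gn): {Ma, Rn}.
Backdoor paths from Vc to Gn:
  P1: Vc <- Ma -> Gn
  P2: Vc <- Rn -> Me <- Ma -> Gn
The empty set is not sufficient: P1 (Vc <- Ma -> Gn) has no collider blocking it and no conditioned non-collider, so it is open.
Try {Ma}:
  P1: blocked at fork node Ma ∈ conditioning set.
  P2: blocked at collider Me (neither it nor any descendant is in the conditioning set).
{Ma} contains no descendant of Vc and blocks every backdoor path.
No other singleton works — e.g. {Rn} leaves P1 open — so {Ma} is the unique smallest valid adjustment set.

{Ma}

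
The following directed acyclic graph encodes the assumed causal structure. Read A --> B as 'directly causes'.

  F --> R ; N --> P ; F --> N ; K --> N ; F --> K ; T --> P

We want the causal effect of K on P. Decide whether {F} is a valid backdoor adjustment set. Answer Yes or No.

Yes

Backdoor paths from K to P (paths whose first edge points into K):
  P1: K <- F -> N -> P
Condition 1 (no descendant of K in the set): holds — descendants of K are {N, P}; none are in {F}.
Condition 2 (every backdoor path blocked by {F}):
  P1: blocked at fork node F ∈ conditioning set.
{F} satisfies the backdoor criterion.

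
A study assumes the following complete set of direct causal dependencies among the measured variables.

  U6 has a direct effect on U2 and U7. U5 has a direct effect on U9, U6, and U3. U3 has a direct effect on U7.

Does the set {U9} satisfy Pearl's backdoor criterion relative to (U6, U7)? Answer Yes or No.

Backdoor paths from U6 to U7 (paths whose first edge points into U6):
  P1: U6 <- U5 -> U3 -> U7
Condition 1 (no descendant of U6 in the set): holds — descendants of U6 are {U2, U7}; none are in {U9}.
Condition 2 (every backdoor path blocked by {U9}):
  P1: open — no interior node is in the conditioning set.
{U9} does not satisfy the backdoor criterion.

No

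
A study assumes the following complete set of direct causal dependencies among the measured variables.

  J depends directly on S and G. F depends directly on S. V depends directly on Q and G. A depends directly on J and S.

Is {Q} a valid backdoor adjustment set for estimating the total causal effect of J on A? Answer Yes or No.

No

Backdoor paths from J to A (paths whose first edge points into J):
  P1: J <- S -> A
Condition 1 (no descendant of J in the set): holds — descendants of J are {A}; none are in {Q}.
Condition 2 (every backdoor path blocked by {Q}):
  P1: open — no interior node is in the conditioning set.
{Q} does not satisfy the backdoor criterion.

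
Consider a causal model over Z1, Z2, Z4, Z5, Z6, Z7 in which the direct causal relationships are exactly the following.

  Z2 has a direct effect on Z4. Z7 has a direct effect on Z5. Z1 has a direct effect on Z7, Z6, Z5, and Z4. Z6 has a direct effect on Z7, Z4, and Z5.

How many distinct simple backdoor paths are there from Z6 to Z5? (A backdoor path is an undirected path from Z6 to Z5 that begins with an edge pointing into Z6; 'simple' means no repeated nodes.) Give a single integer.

A backdoor path from Z6 to Z5 is any simple undirected path whose first edge points into Z6 (i.e. leaves Z6 via a parent).
Parents of Z6: {Z1}.
Enumerating:
  P1: Z6 <- Z1 -> Z7 -> Z5
  P2: Z6 <- Z1 -> Z5
That exhausts the simple backdoor paths. Count: 2.

2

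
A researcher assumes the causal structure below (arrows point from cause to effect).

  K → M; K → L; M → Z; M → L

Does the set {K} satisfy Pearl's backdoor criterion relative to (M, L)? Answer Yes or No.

Yes

Backdoor paths from M to L (paths whose first edge points into M):
  P1: M <- K -> L
Condition 1 (no descendant of M in the set): holds — descendants of M are {L, Z}; none are in {K}.
Condition 2 (every backdoor path blocked by {K}):
  P1: blocked at fork node K ∈ conditioning set.
{K} satisfies the backdoor criterion.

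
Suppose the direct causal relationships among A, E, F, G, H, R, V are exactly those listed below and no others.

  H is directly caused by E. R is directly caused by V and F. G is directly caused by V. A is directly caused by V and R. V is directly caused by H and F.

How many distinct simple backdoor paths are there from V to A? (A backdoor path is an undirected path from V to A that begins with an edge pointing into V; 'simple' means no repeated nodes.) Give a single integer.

A backdoor path from V to A is any simple undirected path whose first edge points into V (i.e. leaves V via a parent).
Parents of V: {F, H}.
Enumerating:
  P1: V <- F -> R -> A
That exhausts the simple backdoor paths. Count: 1.

1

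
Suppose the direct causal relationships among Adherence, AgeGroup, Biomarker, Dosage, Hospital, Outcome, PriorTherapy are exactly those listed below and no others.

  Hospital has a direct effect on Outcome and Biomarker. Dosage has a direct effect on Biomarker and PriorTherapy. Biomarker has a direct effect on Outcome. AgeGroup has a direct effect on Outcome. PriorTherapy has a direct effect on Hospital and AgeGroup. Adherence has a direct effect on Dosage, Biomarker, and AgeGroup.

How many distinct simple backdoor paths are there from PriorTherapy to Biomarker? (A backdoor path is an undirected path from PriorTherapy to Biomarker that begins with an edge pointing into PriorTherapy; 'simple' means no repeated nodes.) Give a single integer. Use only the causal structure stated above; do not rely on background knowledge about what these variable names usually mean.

A backdoor path from PriorTherapy to Biomarker is any simple undirected path whose first edge points into PriorTherapy (i.e. leaves PriorTherapy via a parent).
Parents of PriorTherapy: {Dosage}.
Enumerating:
  P1: PriorTherapy <- Dosage <- Adherence -> Biomarker
  P2: PriorTherapy <- Dosage <- Adherence -> AgeGroup -> Outcome <- Hospital -> Biomarker
  P3: PriorTherapy <- Dosage <- Adherence -> AgeGroup -> Outcome <- Biomarker
  P4: PriorTherapy <- Dosage -> Biomarker
That exhausts the simple backdoor paths. Count: 4.

4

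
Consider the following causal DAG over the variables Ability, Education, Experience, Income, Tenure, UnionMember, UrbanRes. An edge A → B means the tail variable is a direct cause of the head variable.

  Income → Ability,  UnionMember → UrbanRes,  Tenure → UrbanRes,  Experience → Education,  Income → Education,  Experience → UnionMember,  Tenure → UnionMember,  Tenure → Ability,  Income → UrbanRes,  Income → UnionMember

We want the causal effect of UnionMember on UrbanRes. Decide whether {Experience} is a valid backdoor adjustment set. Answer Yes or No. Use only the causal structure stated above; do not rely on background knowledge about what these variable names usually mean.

No

Backdoor paths from UnionMember to UrbanRes (paths whose first edge points into UnionMember):
  P1: UnionMember <- Tenure -> Ability <- Income -> UrbanRes
  P2: UnionMember <- Tenure -> UrbanRes
  P3: UnionMember <- Income -> Ability <- Tenure -> UrbanRes
  P4: UnionMember <- Income -> UrbanRes
  P5: UnionMember <- Experience -> Education <- Income -> Ability <- Tenure -> UrbanRes
  P6: UnionMember <- Experience -> Education <- Income -> UrbanRes
Condition 1 (no descendant of UnionMember in the set): holds — descendants of UnionMember are {UrbanRes}; none are in {Experience}.
Condition 2 (every backdoor path blocked by {Experience}):
  P1: blocked at collider Ability (neither it nor any descendant is in the conditioning set).
  P2: open — no interior node is in the conditioning set.
  P3: blocked at collider Ability (neither it nor any descendant is in the conditioning set).
  P4: open — no interior node is in the conditioning set.
  P5: blocked at fork node Experience ∈ conditioning set.
  P6: blocked at fork node Experience ∈ conditioning set.
{Experience} does not satisfy the backdoor criterion.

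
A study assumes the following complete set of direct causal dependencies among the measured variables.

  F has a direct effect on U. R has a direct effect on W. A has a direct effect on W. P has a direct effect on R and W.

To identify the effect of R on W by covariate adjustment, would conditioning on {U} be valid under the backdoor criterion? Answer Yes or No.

Backdoor paths from R to W (paths whose first edge points into R):
  P1: R <- P -> W
Condition 1 (no descendant of R in the set): holds — descendants of R are {W}; none are in {U}.
Condition 2 (every backdoor path blocked by {U}):
  P1: open — no interior node is in the conditioning set.
{U} does not satisfy the backdoor criterion.

No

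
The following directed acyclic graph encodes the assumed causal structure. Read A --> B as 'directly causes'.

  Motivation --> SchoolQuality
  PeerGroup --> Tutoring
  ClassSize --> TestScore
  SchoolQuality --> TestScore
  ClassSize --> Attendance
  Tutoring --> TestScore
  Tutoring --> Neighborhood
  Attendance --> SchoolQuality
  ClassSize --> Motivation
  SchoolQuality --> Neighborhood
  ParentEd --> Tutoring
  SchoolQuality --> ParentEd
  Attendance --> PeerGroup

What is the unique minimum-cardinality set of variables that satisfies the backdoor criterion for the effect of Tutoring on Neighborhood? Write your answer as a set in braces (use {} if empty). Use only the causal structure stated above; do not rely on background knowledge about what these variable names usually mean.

Variables eligible for adjustment (non-descendants of Tutoring, excluding Tutoring and Neighborhood): {Attendance, ClassSize, Motivation, ParentEd, PeerGroup, SchoolQuality}.
Backdoor paths from Tutoring to Neighborhood:
  P1: Tutoring <- ParentEd <- SchoolQuality -> Neighborhood
  P2: Tutoring <- PeerGroup <- Attendance <- ClassSize -> Motivation -> SchoolQuality -> Neighborhood
  P3: Tutoring <- PeerGroup <- Attendance <- ClassSize -> TestScore <- SchoolQuality -> Neighborhood
  P4: Tutoring <- PeerGroup <- Attendance -> SchoolQuality -> Neighborhood
The empty set is not sufficient: P1 (Tutoring <- ParentEd <- SchoolQuality -> Neighborhood) has no collider blocking it and no conditioned non-collider, so it is open.
Try {SchoolQuality}:
  P1: blocked at fork node SchoolQuality ∈ conditioning set.
  P2: blocked at chain node SchoolQuality ∈ conditioning set.
  P3: blocked at collider TestScore (neither it nor any descendant is in the conditioning set).
  P4: blocked at chain node SchoolQuality ∈ conditioning set.
{SchoolQuality} contains no descendant of Tutoring and blocks every backdoor path.
No other singleton works — e.g. {ClassSize} leaves P1 open — so {SchoolQuality} is the unique smallest valid adjustment set.

{SchoolQuality}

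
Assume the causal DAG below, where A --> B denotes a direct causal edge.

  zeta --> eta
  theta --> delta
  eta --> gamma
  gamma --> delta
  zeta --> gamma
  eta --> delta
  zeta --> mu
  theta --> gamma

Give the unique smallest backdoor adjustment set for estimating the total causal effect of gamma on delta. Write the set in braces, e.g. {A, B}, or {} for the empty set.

{eta, theta}

Variables eligible for adjustment (non-descendants of gamma, excluding gamma and delta): {eta, mu, theta, zeta}.
Backdoor paths from gamma to delta:
  P1: gamma <- zeta -> eta -> delta
  P2: gamma <- theta -> delta
  P3: gamma <- eta -> delta
The empty set is not sufficient: P1 (gamma <- zeta -> eta -> delta) has no collider blocking it and no conditioned non-collider, so it is open.
Try {eta, theta}:
  P1: blocked at chain node eta ∈ conditioning set.
  P2: blocked at fork node theta ∈ conditioning set.
  P3: blocked at fork node eta ∈ conditioning set.
{eta, theta} contains no descendant of gamma and blocks every backdoor path.
Every element of {eta, theta} is needed (dropping eta leaves P1 open; dropping theta leaves P2 open), so no proper subset is valid.
Among all size-2 subsets of the eligible variables, only {eta, theta} blocks every backdoor path, so it is the unique smallest valid adjustment set.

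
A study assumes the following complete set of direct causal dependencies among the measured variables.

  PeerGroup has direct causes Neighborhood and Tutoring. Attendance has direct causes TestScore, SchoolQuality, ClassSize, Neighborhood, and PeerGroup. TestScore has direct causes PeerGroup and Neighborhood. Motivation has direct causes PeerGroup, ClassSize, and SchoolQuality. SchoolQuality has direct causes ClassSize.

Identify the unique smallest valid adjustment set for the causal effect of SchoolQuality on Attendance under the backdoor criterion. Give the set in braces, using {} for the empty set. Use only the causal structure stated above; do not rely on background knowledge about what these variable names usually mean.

{ClassSize}

Variables eligible for adjustment (non-descendants of SchoolQuality, excluding SchoolQuality and Attendance): {ClassSize, Neighborhood, PeerGroup, TestScore, Tutoring}.
Backdoor paths from SchoolQuality to Attendance:
  P1: SchoolQuality <- ClassSize -> Motivation <- PeerGroup <- Neighborhood -> TestScore -> Attendance
  P2: SchoolQuality <- ClassSize -> Motivation <- PeerGroup <- Neighborhood -> Attendance
  P3: SchoolQuality <- ClassSize -> Motivation <- PeerGroup -> TestScore <- Neighborhood -> Attendance
  P4: SchoolQuality <- ClassSize -> Motivation <- PeerGroup -> TestScore -> Attendance
  P5: SchoolQuality <- ClassSize -> Motivation <- PeerGroup -> Attendance
  P6: SchoolQuality <- ClassSize -> Attendance
The empty set is not sufficient: P6 (SchoolQuality <- ClassSize -> Attendance) has no collider blocking it and no conditioned non-collider, so it is open.
Try {ClassSize}:
  P1: blocked at fork node ClassSize ∈ conditioning set.
  P2: blocked at fork node ClassSize ∈ conditioning set.
  P3: blocked at fork node ClassSize ∈ conditioning set.
  P4: blocked at fork node ClassSize ∈ conditioning set.
  P5: blocked at fork node ClassSize ∈ conditioning set.
  P6: blocked at fork node ClassSize ∈ conditioning set.
{ClassSize} contains no descendant of SchoolQuality and blocks every backdoor path.
No other singleton works — e.g. {Neighborhood} leaves P6 open — so {ClassSize} is the unique smallest valid adjustment set.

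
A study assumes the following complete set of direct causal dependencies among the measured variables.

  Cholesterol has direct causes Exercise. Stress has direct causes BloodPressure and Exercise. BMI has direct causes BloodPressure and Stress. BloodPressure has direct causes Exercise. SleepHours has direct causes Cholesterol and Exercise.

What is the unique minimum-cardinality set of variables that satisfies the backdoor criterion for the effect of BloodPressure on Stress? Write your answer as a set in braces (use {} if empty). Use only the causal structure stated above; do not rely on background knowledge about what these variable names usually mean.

{Exercise}

Variables eligible for adjustment (non-descendants of BloodPressure, excluding BloodPressure and Stress): {Cholesterol, Exercise, SleepHours}.
Backdoor paths from BloodPressure to Stress:
  P1: BloodPressure <- Exercise -> Stress
The empty set is not sufficient: P1 (BloodPressure <- Exercise -> Stress) has no collider blocking it and no conditioned non-collider, so it is open.
Try {Exercise}:
  P1: blocked at fork node Exercise ∈ conditioning set.
{Exercise} contains no descendant of BloodPressure and blocks every backdoor path.
No other singleton works — e.g. {Cholesterol} leaves P1 open — so {Exercise} is the unique smallest valid adjustment set.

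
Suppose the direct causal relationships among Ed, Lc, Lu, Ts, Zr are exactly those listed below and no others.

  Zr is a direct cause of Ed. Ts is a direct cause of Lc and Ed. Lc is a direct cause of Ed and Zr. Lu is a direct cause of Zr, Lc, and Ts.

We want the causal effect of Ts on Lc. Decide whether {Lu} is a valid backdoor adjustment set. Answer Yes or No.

Backdoor paths from Ts to Lc (paths whose first edge points into Ts):
  P1: Ts <- Lu -> Lc
  P2: Ts <- Lu -> Zr <- Lc
  P3: Ts <- Lu -> Zr -> Ed <- Lc
Condition 1 (no descendant of Ts in the set): holds — descendants of Ts are {Ed, Lc, Zr}; none are in {Lu}.
Condition 2 (every backdoor path blocked by {Lu}):
  P1: blocked at fork node Lu ∈ conditioning set.
  P2: blocked at fork node Lu ∈ conditioning set.
  P3: blocked at fork node Lu ∈ conditioning set.
{Lu} satisfies the backdoor criterion.

Yes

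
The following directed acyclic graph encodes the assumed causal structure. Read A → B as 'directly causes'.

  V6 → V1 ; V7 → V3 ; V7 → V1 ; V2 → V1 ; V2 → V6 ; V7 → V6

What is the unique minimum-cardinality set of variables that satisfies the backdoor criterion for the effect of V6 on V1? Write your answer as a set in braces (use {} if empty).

Variables eligible for adjustment (non-descendants of V6, excluding V6 and V1): {V2, V3, V7}.
Backdoor paths from V6 to V1:
  P1: V6 <- V7 -> V1
  P2: V6 <- V2 -> V1
The empty set is not sufficient: P1 (V6 <- V7 -> V1) has no collider blocking it and no conditioned non-collider, so it is open.
Try {V2, V7}:
  P1: blocked at fork node V7 ∈ conditioning set.
  P2: blocked at fork node V2 ∈ conditioning set.
{V2, V7} contains no descendant of V6 and blocks every backdoor path.
Every element of {V2, V7} is needed (dropping V2 leaves P2 open; dropping V7 leaves P1 open), so no proper subset is valid.
Among all size-2 subsets of the eligible variables, only {V2, V7} blocks every backdoor path, so it is the unique smallest valid adjustment set.

{V2, V7}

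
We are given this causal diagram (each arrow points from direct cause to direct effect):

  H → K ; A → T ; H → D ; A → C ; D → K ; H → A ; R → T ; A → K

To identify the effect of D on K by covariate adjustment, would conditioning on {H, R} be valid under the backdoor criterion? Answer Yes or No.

Backdoor paths from D to K (paths whose first edge points into D):
  P1: D <- H -> A -> K
  P2: D <- H -> K
Condition 1 (no descendant of D in the set): holds — descendants of D are {K}; none are in {H, R}.
Condition 2 (every backdoor path blocked by {H, R}):
  P1: blocked at fork node H ∈ conditioning set.
  P2: blocked at fork node H ∈ conditioning set.
{H, R} satisfies the backdoor criterion.

Yes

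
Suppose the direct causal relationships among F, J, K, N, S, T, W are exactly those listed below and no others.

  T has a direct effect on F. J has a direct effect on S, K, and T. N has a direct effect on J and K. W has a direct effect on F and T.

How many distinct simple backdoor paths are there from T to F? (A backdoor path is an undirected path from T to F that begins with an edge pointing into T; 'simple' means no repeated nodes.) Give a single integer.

1

A backdoor path from T to F is any simple undirected path whose first edge points into T (i.e. leaves T via a parent).
Parents of T: {J, W}.
Enumerating:
  P1: T <- W -> F
That exhausts the simple backdoor paths. Count: 1.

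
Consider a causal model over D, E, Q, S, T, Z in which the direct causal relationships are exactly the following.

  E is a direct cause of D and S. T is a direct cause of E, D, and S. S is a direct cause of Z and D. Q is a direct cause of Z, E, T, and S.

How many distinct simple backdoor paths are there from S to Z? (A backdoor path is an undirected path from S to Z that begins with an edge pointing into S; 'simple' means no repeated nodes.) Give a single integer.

A backdoor path from S to Z is any simple undirected path whose first edge points into S (i.e. leaves S via a parent).
Parents of S: {E, Q, T}.
Enumerating:
  P1: S <- Q -> Z
  P2: S <- T <- Q -> Z
  P3: S <- T -> E <- Q -> Z
  P4: S <- T -> D <- E <- Q -> Z
  P5: S <- E <- Q -> Z
  P6: S <- E <- T <- Q -> Z
  P7: S <- E -> D <- T <- Q -> Z
That exhausts the simple backdoor paths. Count: 7.

7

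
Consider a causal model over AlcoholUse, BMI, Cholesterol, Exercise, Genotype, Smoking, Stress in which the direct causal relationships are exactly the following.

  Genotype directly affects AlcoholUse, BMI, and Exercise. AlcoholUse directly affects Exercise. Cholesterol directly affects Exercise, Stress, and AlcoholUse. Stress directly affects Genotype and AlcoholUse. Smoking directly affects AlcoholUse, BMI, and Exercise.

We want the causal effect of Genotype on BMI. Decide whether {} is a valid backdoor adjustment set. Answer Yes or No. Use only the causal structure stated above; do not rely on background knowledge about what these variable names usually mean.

Yes

Backdoor paths from Genotype to BMI (paths whose first edge points into Genotype):
  P1: Genotype <- Stress <- Cholesterol -> AlcoholUse <- Smoking -> BMI
  P2: Genotype <- Stress <- Cholesterol -> AlcoholUse -> Exercise <- Smoking -> BMI
  P3: Genotype <- Stress <- Cholesterol -> Exercise <- Smoking -> BMI
  P4: Genotype <- Stress <- Cholesterol -> Exercise <- AlcoholUse <- Smoking -> BMI
  P5: Genotype <- Stress -> AlcoholUse <- Cholesterol -> Exercise <- Smoking -> BMI
  P6: Genotype <- Stress -> AlcoholUse <- Smoking -> BMI
  P7: Genotype <- Stress -> AlcoholUse -> Exercise <- Smoking -> BMI
Condition 1 (no descendant of Genotype in the set): holds — descendants of Genotype are {AlcoholUse, BMI, Exercise}; none are in {}.
Condition 2 (every backdoor path blocked by {}):
  P1: blocked at collider AlcoholUse (neither it nor any descendant is in the conditioning set).
  P2: blocked at collider Exercise (neither it nor any descendant is in the conditioning set).
  P3: blocked at collider Exercise (neither it nor any descendant is in the conditioning set).
  P4: blocked at collider Exercise (neither it nor any descendant is in the conditioning set).
  P5: blocked at collider AlcoholUse (neither it nor any descendant is in the conditioning set).
  P6: blocked at collider AlcoholUse (neither it nor any descendant is in the conditioning set).
  P7: blocked at collider Exercise (neither it nor any descendant is in the conditioning set).
{} satisfies the backdoor criterion.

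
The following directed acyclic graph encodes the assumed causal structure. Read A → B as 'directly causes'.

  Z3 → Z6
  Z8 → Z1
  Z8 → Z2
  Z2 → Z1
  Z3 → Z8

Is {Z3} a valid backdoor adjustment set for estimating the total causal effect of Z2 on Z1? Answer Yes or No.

Backdoor paths from Z2 to Z1 (paths whose first edge points into Z2):
  P1: Z2 <- Z8 -> Z1
Condition 1 (no descendant of Z2 in the set): holds — descendants of Z2 are {Z1}; none are in {Z3}.
Condition 2 (every backdoor path blocked by {Z3}):
  P1: open — no interior node is in the conditioning set.
{Z3} does not satisfy the backdoor criterion.

No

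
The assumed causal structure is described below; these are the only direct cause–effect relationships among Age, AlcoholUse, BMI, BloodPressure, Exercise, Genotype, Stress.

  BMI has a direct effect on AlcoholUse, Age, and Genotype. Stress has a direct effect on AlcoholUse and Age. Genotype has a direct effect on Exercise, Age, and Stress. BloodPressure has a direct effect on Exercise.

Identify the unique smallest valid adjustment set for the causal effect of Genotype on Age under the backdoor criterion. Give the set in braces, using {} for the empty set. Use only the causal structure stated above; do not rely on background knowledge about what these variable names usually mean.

Variables eligible for adjustment (non-descendants of Genotype, excluding Genotype and Age): {BMI, BloodPressure}.
Backdoor paths from Genotype to Age:
  P1: Genotype <- BMI -> Age
  P2: Genotype <- BMI -> AlcoholUse <- Stress -> Age
The empty set is not sufficient: P1 (Genotype <- BMI -> Age) has no collider blocking it and no conditioned non-collider, so it is open.
Try {BMI}:
  P1: blocked at fork node BMI ∈ conditioning set.
  P2: blocked at fork node BMI ∈ conditioning set.
{BMI} contains no descendant of Genotype and blocks every backdoor path.
No other singleton works — e.g. {BloodPressure} leaves P1 open — so {BMI} is the unique smallest valid adjustment set.

{BMI}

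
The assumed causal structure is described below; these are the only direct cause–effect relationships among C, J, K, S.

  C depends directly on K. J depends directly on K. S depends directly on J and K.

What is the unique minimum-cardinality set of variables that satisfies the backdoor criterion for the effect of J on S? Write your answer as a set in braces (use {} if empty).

Variables eligible for adjustment (non-descendants of J, excluding J and S): {C, K}.
Backdoor paths from J to S:
  P1: J <- K -> S
The empty set is not sufficient: P1 (J <- K -> S) has no collider blocking it and no conditioned non-collider, so it is open.
Try {K}:
  P1: blocked at fork node K ∈ conditioning set.
{K} contains no descendant of J and blocks every backdoor path.
No other singleton works — e.g. {C} leaves P1 open — so {K} is the unique smallest valid adjustment set.

{K}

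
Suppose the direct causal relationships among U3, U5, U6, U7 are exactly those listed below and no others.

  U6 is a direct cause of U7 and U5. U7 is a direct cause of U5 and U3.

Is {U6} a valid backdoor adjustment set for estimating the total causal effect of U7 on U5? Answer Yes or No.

Backdoor paths from U7 to U5 (paths whose first edge points into U7):
  P1: U7 <- U6 -> U5
Condition 1 (no descendant of U7 in the set): holds — descendants of U7 are {U3, U5}; none are in {U6}.
Condition 2 (every backdoor path blocked by {U6}):
  P1: blocked at fork node U6 ∈ conditioning set.
{U6} satisfies the backdoor criterion.

Yes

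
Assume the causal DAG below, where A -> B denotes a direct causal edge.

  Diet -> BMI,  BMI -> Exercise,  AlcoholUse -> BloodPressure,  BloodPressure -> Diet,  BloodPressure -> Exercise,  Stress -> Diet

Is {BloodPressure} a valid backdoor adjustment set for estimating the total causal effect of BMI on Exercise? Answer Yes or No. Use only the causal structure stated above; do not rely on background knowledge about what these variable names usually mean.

Backdoor paths from BMI to Exercise (paths whose first edge points into BMI):
  P1: BMI <- Diet <- BloodPressure -> Exercise
Condition 1 (no descendant of BMI in the set): holds — descendants of BMI are {Exercise}; none are in {BloodPressure}.
Condition 2 (every backdoor path blocked by {BloodPressure}):
  P1: blocked at fork node BloodPressure ∈ conditioning set.
{BloodPressure} satisfies the backdoor criterion.

Yes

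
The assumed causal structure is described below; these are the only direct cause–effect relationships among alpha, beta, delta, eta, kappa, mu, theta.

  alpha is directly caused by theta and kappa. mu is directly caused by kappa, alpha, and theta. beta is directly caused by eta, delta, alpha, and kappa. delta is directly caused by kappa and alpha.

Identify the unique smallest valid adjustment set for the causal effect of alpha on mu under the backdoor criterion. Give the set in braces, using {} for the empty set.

{kappa, theta}

Variables eligible for adjustment (non-descendants of alpha, excluding alpha and mu): {eta, kappa, theta}.
Backdoor paths from alpha to mu:
  P1: alpha <- kappa -> mu
  P2: alpha <- theta -> mu
The empty set is not sufficient: P1 (alpha <- kappa -> mu) has no collider blocking it and no conditioned non-collider, so it is open.
Try {kappa, theta}:
  P1: blocked at fork node kappa ∈ conditioning set.
  P2: blocked at fork node theta ∈ conditioning set.
{kappa, theta} contains no descendant of alpha and blocks every backdoor path.
Every element of {kappa, theta} is needed (dropping kappa leaves P1 open; dropping theta leaves P2 open), so no proper subset is valid.
Among all size-2 subsets of the eligible variables, only {kappa, theta} blocks every backdoor path, so it is the unique smallest valid adjustment set.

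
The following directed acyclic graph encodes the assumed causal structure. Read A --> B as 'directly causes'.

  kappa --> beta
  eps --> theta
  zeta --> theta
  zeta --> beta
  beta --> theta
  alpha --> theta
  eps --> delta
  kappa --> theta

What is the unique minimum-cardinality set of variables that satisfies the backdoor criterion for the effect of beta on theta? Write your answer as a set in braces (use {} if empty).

Variables eligible for adjustment (non-descendants of beta, excluding beta and theta): {alpha, delta, eps, kappa, zeta}.
Backdoor paths from beta to theta:
  P1: beta <- zeta -> theta
  P2: beta <- kappa -> theta
The empty set is not sufficient: P1 (beta <- zeta -> theta) has no collider blocking it and no conditioned non-collider, so it is open.
Try {kappa, zeta}:
  P1: blocked at fork node zeta ∈ conditioning set.
  P2: blocked at fork node kappa ∈ conditioning set.
{kappa, zeta} contains no descendant of beta and blocks every backdoor path.
Every element of {kappa, zeta} is needed (dropping kappa leaves P2 open; dropping zeta leaves P1 open), so no proper subset is valid.
Among all size-2 subsets of the eligible variables, only {kappa, zeta} blocks every backdoor path, so it is the unique smallest valid adjustment set.

{kappa, zeta}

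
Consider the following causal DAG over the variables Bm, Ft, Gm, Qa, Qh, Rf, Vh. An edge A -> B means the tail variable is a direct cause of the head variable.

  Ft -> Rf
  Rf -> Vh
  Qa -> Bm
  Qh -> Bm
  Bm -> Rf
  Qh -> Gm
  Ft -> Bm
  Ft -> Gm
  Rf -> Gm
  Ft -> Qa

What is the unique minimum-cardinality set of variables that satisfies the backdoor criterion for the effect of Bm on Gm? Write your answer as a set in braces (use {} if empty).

{Ft, Qh}

Variables eligible for adjustment (non-descendants of Bm, excluding Bm and Gm): {Ft, Qa, Qh}.
Backdoor paths from Bm to Gm:
  P1: Bm <- Qh -> Gm
  P2: Bm <- Ft -> Rf -> Gm
  P3: Bm <- Ft -> Gm
  P4: Bm <- Qa <- Ft -> Rf -> Gm
  P5: Bm <- Qa <- Ft -> Gm
The empty set is not sufficient: P1 (Bm <- Qh -> Gm) has no collider blocking it and no conditioned non-collider, so it is open.
Try {Ft, Qh}:
  P1: blocked at fork node Qh ∈ conditioning set.
  P2: blocked at fork node Ft ∈ conditioning set.
  P3: blocked at fork node Ft ∈ conditioning set.
  P4: blocked at fork node Ft ∈ conditioning set.
  P5: blocked at fork node Ft ∈ conditioning set.
{Ft, Qh} contains no descendant of Bm and blocks every backdoor path.
Every element of {Ft, Qh} is needed (dropping Ft leaves P2 open; dropping Qh leaves P1 open), so no proper subset is valid.
Among all size-2 subsets of the eligible variables, only {Ft, Qh} blocks every backdoor path, so it is the unique smallest valid adjustment set.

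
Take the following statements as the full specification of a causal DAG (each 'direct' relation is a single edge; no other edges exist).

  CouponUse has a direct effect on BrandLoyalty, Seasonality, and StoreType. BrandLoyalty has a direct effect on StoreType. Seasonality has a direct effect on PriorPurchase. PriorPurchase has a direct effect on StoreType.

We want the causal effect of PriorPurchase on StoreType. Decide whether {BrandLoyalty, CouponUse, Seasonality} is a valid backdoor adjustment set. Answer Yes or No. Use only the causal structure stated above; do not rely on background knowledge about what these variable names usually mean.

Yes

Backdoor paths from PriorPurchase to StoreType (paths whose first edge points into PriorPurchase):
  P1: PriorPurchase <- Seasonality <- CouponUse -> BrandLoyalty -> StoreType
  P2: PriorPurchase <- Seasonality <- CouponUse -> StoreType
Condition 1 (no descendant of PriorPurchase in the set): holds — descendants of PriorPurchase are {StoreType}; none are in {BrandLoyalty, CouponUse, Seasonality}.
Condition 2 (every backdoor path blocked by {BrandLoyalty, CouponUse, Seasonality}):
  P1: blocked at chain node Seasonality ∈ conditioning set.
  P2: blocked at chain node Seasonality ∈ conditioning set.
{BrandLoyalty, CouponUse, Seasonality} satisfies the backdoor criterion.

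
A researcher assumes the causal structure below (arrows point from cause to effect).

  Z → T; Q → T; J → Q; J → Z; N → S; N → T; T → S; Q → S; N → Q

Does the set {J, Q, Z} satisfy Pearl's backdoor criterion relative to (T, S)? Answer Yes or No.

Backdoor paths from T to S (paths whose first edge points into T):
  P1: T <- Z <- J -> Q <- N -> S
  P2: T <- Z <- J -> Q -> S
  P3: T <- N -> Q -> S
  P4: T <- N -> S
  P5: T <- Q <- N -> S
  P6: T <- Q -> S
Condition 1 (no descendant of T in the set): holds — descendants of T are {S}; none are in {J, Q, Z}.
Condition 2 (every backdoor path blocked by {J, Q, Z}):
  P1: blocked at chain node Z ∈ conditioning set.
  P2: blocked at chain node Z ∈ conditioning set.
  P3: blocked at chain node Q ∈ conditioning set.
  P4: open — no interior node is in the conditioning set.
  P5: blocked at chain node Q ∈ conditioning set.
  P6: blocked at fork node Q ∈ conditioning set.
{J, Q, Z} does not satisfy the backdoor criterion.

No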